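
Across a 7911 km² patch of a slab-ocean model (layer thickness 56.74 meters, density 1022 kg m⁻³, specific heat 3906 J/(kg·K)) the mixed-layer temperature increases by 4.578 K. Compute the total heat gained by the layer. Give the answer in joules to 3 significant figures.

8.20×10^18 J

Areal heat capacity C = ρ c_p D = 1022 × 3906 × 56.74 = 2.27×10^8 J/(m²·K).
Heat per unit area: q = C ΔT = 2.27×10^8 × 4.578 = 1.04×10^9 J/m².
Total heat: Q = q × A = 1.04×10^9 × (7911 × 10⁶ m²) = 8.20×10^18 J.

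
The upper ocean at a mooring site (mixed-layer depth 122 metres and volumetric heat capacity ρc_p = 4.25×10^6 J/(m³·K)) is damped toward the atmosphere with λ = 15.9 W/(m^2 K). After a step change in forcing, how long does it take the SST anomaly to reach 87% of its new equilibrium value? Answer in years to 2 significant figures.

2.1 years

Areal heat capacity C = ρc_p × D = 4.25×10^6 × 122 = 5.18×10^8 J/(m^2 K).
τ = C / λ = 5.18×10^8 / 15.9 = 3.26×10^7 s.
Fraction reached: 1 − e^(−t/τ) = 0.87 ⇒ t = −τ ln(1 − 0.87) = τ × 2.04.
t = 6.65×10^7 s = 2.11 years.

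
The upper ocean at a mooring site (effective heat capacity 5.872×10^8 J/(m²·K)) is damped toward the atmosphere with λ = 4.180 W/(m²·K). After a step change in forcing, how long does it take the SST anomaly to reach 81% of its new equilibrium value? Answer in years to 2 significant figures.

Areal heat capacity C = 5.872×10^8 J/(m²·K) (given).
τ = C / λ = 5.87×10^8 / 4.180 = 1.40×10^8 s.
Fraction reached: 1 − e^(−t/τ) = 0.81 ⇒ t = −τ ln(1 − 0.81) = τ × 1.66.
t = 2.33×10^8 s = 7.39 years.

7.4 years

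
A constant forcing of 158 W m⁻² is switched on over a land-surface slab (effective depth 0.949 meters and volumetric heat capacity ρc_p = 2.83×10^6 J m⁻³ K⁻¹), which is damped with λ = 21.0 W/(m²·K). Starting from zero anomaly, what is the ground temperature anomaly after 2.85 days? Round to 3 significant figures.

Areal heat capacity C = ρc_p × D = 2.83×10^6 × 0.949 = 2.69×10^6 J/(m²·K).
τ = C / λ = 2.69×10^6 / 21.0 = 1.28×10^5 s.
Equilibrium anomaly ΔT_eq = F / λ = 158 / 21.0 = 7.52 K.
t = 2.85 days = 2.46×10^5 s, so t/τ = 1.93.
ΔT(t) = ΔT_eq (1 − e^(−t/τ)) = 7.52 × (1 − e^−1.93) = 6.43 K.

6.43 K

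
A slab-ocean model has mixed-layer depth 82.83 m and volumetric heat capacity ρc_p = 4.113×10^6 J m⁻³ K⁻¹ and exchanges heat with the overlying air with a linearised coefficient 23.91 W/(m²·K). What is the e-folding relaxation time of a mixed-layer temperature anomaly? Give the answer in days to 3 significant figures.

165 days

Areal heat capacity C = ρc_p × D = 4.113×10^6 × 82.83 = 3.41×10^8 J m⁻² K⁻¹.
Relaxation time τ = C / λ = 3.41×10^8 / 23.91 = 1.42×10^7 s.
In days: 1.42×10^7 s / (86400 s/day) = 165 days.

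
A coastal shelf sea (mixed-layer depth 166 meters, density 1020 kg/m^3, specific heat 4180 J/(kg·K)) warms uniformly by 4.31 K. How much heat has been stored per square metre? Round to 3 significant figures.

Areal heat capacity C = ρ c_p D = 1020 × 4180 × 166 = 7.08×10^8 J/(m^2 K).
ΔQ = C ΔT = 7.08×10^8 × 4.31 = 3.05×10^9 J/m².

3.05×10^9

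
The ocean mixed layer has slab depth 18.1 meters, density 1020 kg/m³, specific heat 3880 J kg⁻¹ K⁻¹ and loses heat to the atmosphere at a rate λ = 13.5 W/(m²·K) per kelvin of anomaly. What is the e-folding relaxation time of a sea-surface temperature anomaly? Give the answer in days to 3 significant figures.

61.4 days

Areal heat capacity C = ρ c_p D = 1020 × 3880 × 18.1 = 7.16×10^7 J m⁻² K⁻¹.
Relaxation time τ = C / λ = 7.16×10^7 / 13.5 = 5.31×10^6 s.
In days: 5.31×10^6 s / (86400 s/day) = 61.4 days.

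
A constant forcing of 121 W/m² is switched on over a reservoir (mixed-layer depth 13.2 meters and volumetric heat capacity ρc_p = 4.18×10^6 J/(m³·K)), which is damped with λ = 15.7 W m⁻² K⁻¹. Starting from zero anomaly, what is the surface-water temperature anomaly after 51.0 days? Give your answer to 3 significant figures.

5.51 K

Areal heat capacity C = ρc_p × D = 4.18×10^6 × 13.2 = 5.52×10^7 J/(m^2 K).
τ = C / λ = 5.52×10^7 / 15.7 = 3.51×10^6 s.
Equilibrium anomaly ΔT_eq = F / λ = 121 / 15.7 = 7.71 K.
t = 51.0 days = 4.41×10^6 s, so t/τ = 1.25.
ΔT(t) = ΔT_eq (1 − e^(−t/τ)) = 7.71 × (1 − e^−1.25) = 5.51 K.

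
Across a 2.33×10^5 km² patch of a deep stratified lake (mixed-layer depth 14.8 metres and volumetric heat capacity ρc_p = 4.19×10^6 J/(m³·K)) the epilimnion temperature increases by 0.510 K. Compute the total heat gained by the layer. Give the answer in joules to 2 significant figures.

7.4×10^18 J

Areal heat capacity C = ρc_p × D = 4.19×10^6 × 14.8 = 6.20×10^7 J m⁻² K⁻¹.
Heat per unit area: q = C ΔT = 6.20×10^7 × 0.510 = 3.16×10^7 J/m².
Total heat: Q = q × A = 3.16×10^7 × (2.33×10^5 × 10⁶ m²) = 7.37×10^18 J.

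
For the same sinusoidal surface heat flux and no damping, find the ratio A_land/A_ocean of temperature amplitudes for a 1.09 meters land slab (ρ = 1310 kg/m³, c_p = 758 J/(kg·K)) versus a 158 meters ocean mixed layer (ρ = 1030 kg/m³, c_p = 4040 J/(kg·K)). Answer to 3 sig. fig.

C_ocean = 1030 × 4040 × 158 = 6.57×10^8 J/(m²·K).
C_land = 1310 × 758 × 1.09 = 1.08×10^6 J/(m²·K).
Undamped amplitude ∝ 1/C, so A_land/A_ocean = C_ocean/C_land = 607.

607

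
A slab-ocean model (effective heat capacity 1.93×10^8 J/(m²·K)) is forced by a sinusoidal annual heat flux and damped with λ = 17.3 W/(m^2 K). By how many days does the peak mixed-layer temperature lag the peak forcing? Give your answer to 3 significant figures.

66.7 days

Areal heat capacity C = 1.93×10^8 J/(m²·K) (given).
ω = 2π / 3.15×10^7 s = 1.99×10^-7 s⁻¹.
Phase lag φ = arctan(Cω/λ) = arctan(38.5/17.3) = 1.15 rad.
Time lag = φ / ω = 1.15 / 1.99×10^-7 = 5.76×10^6 s = 66.7 days.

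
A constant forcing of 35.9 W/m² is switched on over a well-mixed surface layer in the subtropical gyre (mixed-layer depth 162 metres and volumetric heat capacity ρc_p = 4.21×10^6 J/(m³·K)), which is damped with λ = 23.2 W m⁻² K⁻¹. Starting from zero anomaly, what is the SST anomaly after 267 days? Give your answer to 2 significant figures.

0.84 K

Areal heat capacity C = ρc_p × D = 4.21×10^6 × 162 = 6.82×10^8 J/(m²·K).
τ = C / λ = 6.82×10^8 / 23.2 = 2.94×10^7 s.
Equilibrium anomaly ΔT_eq = F / λ = 35.9 / 23.2 = 1.55 K.
t = 267 days = 2.31×10^7 s, so t/τ = 0.785.
ΔT(t) = ΔT_eq (1 − e^(−t/τ)) = 1.55 × (1 − e^−0.785) = 0.841 K.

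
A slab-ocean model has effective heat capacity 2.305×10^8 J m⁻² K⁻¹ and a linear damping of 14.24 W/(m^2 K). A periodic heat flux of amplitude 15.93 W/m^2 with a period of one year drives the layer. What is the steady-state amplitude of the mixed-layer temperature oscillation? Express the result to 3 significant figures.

0.331 K

Areal heat capacity C = 2.305×10^8 J m⁻² K⁻¹ (given).
Angular frequency ω = 2π / T = 2π / 3.15×10^7 s = 1.99×10^-7 s⁻¹.
√((Cω)² + λ²) = √((45.9)² + 14.24²) = 48.1 W/(m²·K).
Amplitude A = F₀ / √((Cω)²+λ²) = 15.93 / 48.1 = 0.331 K.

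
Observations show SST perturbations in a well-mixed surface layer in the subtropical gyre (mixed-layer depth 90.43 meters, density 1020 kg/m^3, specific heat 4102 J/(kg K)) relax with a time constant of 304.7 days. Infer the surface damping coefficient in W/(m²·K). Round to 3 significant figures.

14.4

Areal heat capacity C = ρ c_p D = 1020 × 4102 × 90.43 = 3.78×10^8 J/(m²·K).
τ = 304.7 days = 2.63×10^7 s.
λ = C / τ = 3.78×10^8 / 2.63×10^7 = 14.4 W/(m²·K).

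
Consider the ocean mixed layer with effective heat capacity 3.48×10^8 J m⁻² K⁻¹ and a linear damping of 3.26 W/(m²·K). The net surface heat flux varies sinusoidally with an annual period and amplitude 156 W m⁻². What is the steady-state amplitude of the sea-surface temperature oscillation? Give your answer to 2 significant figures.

2.2 K

Areal heat capacity C = 3.48×10^8 J m⁻² K⁻¹ (given).
Angular frequency ω = 2π / T = 2π / 3.15×10^7 s = 1.99×10^-7 s⁻¹.
√((Cω)² + λ²) = √((69.3)² + 3.26²) = 69.4 W/(m²·K).
Amplitude A = F₀ / √((Cω)²+λ²) = 156 / 69.4 = 2.25 K.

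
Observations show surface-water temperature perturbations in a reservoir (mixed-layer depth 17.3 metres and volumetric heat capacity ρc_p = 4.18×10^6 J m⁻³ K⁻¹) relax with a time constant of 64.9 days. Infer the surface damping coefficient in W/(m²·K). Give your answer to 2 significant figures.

13

Areal heat capacity C = ρc_p × D = 4.18×10^6 × 17.3 = 7.23×10^7 J m⁻² K⁻¹.
τ = 64.9 days = 5.61×10^6 s.
λ = C / τ = 7.23×10^7 / 5.61×10^6 = 12.9 W/(m²·K).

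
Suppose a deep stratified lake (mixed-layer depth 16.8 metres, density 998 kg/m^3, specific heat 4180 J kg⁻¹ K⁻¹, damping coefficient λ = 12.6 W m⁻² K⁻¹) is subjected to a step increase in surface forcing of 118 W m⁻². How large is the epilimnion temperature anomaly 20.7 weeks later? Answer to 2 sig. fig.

Areal heat capacity C = ρ c_p D = 998 × 4180 × 16.8 = 7.01×10^7 J m⁻² K⁻¹.
τ = C / λ = 7.01×10^7 / 12.6 = 5.56×10^6 s.
Equilibrium anomaly ΔT_eq = F / λ = 118 / 12.6 = 9.37 K.
t = 20.7 weeks = 1.25×10^7 s, so t/τ = 2.25.
ΔT(t) = ΔT_eq (1 − e^(−t/τ)) = 9.37 × (1 − e^−2.25) = 8.38 K.

8.4 K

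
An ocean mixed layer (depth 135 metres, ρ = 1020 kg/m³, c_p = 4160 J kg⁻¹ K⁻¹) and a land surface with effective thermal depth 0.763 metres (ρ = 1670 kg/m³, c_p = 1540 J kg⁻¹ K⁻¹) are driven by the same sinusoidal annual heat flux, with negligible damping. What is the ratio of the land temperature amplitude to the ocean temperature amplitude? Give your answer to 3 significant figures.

C_ocean = 1020 × 4160 × 135 = 5.73×10^8 J/(m²·K).
C_land = 1670 × 1540 × 0.763 = 1.96×10^6 J/(m²·K).
Undamped amplitude ∝ 1/C, so A_land/A_ocean = C_ocean/C_land = 292.

292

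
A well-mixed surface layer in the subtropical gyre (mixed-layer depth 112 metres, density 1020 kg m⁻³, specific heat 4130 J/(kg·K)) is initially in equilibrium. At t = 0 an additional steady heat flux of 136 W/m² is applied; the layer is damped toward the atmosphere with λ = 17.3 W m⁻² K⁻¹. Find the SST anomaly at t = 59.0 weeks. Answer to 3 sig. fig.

5.74 K

Areal heat capacity C = ρ c_p D = 1020 × 4130 × 112 = 4.72×10^8 J m⁻² K⁻¹.
τ = C / λ = 4.72×10^8 / 17.3 = 2.73×10^7 s.
Equilibrium anomaly ΔT_eq = F / λ = 136 / 17.3 = 7.86 K.
t = 59.0 weeks = 3.57×10^7 s, so t/τ = 1.31.
ΔT(t) = ΔT_eq (1 − e^(−t/τ)) = 7.86 × (1 − e^−1.31) = 5.74 K.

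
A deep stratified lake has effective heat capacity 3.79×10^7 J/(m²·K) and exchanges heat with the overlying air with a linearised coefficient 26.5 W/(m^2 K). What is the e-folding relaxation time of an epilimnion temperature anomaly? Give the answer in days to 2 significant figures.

17 days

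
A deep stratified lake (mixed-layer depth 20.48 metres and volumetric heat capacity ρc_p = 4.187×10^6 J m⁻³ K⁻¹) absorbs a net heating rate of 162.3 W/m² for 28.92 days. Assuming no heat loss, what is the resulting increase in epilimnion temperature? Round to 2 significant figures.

Areal heat capacity C = ρc_p × D = 4.187×10^6 × 20.48 = 8.57×10^7 J m⁻² K⁻¹.
Net heat input Q = F Δt = 162.3 × (28.92 days × 86400 s/day) = 4.06×10^8 J/m².
ΔT = Q / C = 4.06×10^8 / 8.57×10^7 = 4.73 K.

4.7 K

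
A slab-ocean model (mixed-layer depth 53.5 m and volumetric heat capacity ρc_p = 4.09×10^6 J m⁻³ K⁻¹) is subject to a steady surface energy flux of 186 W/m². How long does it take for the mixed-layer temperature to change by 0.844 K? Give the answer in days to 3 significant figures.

Areal heat capacity C = ρc_p × D = 4.09×10^6 × 53.5 = 2.19×10^8 J/(m²·K).
Time required: Δt = C ΔT / F = 2.19×10^8 × 0.844 / 186 = 9.93×10^5 s.
In days: 9.93×10^5 s / (86400 s/day) = 11.5 days.

11.5 days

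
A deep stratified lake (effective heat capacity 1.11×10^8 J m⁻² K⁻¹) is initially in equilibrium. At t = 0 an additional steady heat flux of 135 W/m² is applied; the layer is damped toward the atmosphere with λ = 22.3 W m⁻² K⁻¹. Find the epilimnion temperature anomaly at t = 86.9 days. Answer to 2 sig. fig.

4.7 K

Areal heat capacity C = 1.11×10^8 J m⁻² K⁻¹ (given).
τ = C / λ = 1.11×10^8 / 22.3 = 4.98×10^6 s.
Equilibrium anomaly ΔT_eq = F / λ = 135 / 22.3 = 6.05 K.
t = 86.9 days = 7.51×10^6 s, so t/τ = 1.51.
ΔT(t) = ΔT_eq (1 − e^(−t/τ)) = 6.05 × (1 − e^−1.51) = 4.71 K.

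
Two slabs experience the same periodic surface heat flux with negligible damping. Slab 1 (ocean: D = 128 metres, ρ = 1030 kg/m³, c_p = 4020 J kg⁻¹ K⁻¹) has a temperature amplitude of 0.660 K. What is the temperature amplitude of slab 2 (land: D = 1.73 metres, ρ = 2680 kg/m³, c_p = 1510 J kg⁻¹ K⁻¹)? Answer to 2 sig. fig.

C_ocean = 5.30×10^8 J/(m²·K); C_land = 7.00×10^6 J/(m²·K).
A ∝ 1/C ⇒ A_land = A_ocean × C_ocean/C_land = 0.660 × 75.7 = 50.0 K.

50 K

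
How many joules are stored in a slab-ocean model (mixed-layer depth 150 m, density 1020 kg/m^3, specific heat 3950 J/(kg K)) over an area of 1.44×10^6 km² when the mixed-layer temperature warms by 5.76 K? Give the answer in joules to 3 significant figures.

Areal heat capacity C = ρ c_p D = 1020 × 3950 × 150 = 6.04×10^8 J/(m^2 K).
Heat per unit area: q = C ΔT = 6.04×10^8 × 5.76 = 3.48×10^9 J/m².
Total heat: Q = q × A = 3.48×10^9 × (1.44×10^6 × 10⁶ m²) = 5.01×10^21 J.

5.01×10^21 J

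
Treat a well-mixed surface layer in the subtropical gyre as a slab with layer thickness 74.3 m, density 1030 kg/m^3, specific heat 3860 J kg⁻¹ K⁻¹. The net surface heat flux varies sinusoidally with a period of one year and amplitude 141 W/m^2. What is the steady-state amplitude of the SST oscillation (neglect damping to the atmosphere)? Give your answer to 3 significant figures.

2.40 K

Areal heat capacity C = ρ c_p D = 1030 × 3860 × 74.3 = 2.95×10^8 J/(m²·K).
Angular frequency ω = 2π / T = 2π / 3.15×10^7 s = 1.99×10^-7 s⁻¹.
Cω = 2.95×10^8 × 1.99×10^-7 = 58.9 W/(m²·K).
Amplitude A = F₀ / (Cω) = 141 / 58.9 = 2.40 K.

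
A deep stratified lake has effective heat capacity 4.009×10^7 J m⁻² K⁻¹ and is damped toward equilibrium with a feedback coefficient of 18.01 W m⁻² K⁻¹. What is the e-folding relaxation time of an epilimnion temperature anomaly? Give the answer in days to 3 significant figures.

Areal heat capacity C = 4.009×10^7 J m⁻² K⁻¹ (given).
Relaxation time τ = C / λ = 4.01×10^7 / 18.01 = 2.23×10^6 s.
In days: 2.23×10^6 s / (86400 s/day) = 25.8 days.

25.8 days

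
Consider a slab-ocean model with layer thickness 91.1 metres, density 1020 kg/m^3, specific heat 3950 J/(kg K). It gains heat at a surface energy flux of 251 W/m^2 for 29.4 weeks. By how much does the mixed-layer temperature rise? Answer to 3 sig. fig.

12.2 K

Areal heat capacity C = ρ c_p D = 1020 × 3950 × 91.1 = 3.67×10^8 J/(m^2 K).
Net heat input Q = F Δt = 251 × (29.4 weeks × 6.048×10^5 s/week) = 4.46×10^9 J/m².
ΔT = Q / C = 4.46×10^9 / 3.67×10^8 = 12.2 K.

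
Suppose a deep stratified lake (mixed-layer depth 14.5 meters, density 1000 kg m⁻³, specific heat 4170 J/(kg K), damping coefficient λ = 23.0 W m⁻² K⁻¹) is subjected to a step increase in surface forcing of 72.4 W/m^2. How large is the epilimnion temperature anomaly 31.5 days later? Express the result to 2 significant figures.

2.0 K

Areal heat capacity C = ρ c_p D = 1000 × 4170 × 14.5 = 6.05×10^7 J m⁻² K⁻¹.
τ = C / λ = 6.05×10^7 / 23.0 = 2.63×10^6 s.
Equilibrium anomaly ΔT_eq = F / λ = 72.4 / 23.0 = 3.15 K.
t = 31.5 days = 2.72×10^6 s, so t/τ = 1.04.
ΔT(t) = ΔT_eq (1 − e^(−t/τ)) = 3.15 × (1 − e^−1.04) = 2.03 K.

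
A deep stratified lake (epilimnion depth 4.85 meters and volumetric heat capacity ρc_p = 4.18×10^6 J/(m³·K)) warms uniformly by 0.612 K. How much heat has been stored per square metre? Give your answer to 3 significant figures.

1.24×10^7

Areal heat capacity C = ρc_p × D = 4.18×10^6 × 4.85 = 2.03×10^7 J/(m²·K).
ΔQ = C ΔT = 2.03×10^7 × 0.612 = 1.24×10^7 J/m².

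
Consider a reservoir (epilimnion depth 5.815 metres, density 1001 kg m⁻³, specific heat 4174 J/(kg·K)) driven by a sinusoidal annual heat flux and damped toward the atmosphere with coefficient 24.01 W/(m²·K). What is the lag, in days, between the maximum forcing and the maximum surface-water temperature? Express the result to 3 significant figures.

Areal heat capacity C = ρ c_p D = 1001 × 4174 × 5.815 = 2.43×10^7 J/(m²·K).
ω = 2π / 3.15×10^7 s = 1.99×10^-7 s⁻¹.
Phase lag φ = arctan(Cω/λ) = arctan(4.84/24.01) = 0.199 rad.
Time lag = φ / ω = 0.199 / 1.99×10^-7 = 9.99×10^5 s = 11.6 days.

11.6 days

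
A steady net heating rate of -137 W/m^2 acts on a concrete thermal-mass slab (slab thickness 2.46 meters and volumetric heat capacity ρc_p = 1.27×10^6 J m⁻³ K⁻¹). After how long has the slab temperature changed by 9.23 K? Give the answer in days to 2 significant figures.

Areal heat capacity C = ρc_p × D = 1.27×10^6 × 2.46 = 3.12×10^6 J/(m²·K).
Time required: Δt = C ΔT / F = 3.12×10^6 × -9.23 / -137 = 2.10×10^5 s.
In days: 2.10×10^5 s / (86400 s/day) = 2.44 days.

2.4 days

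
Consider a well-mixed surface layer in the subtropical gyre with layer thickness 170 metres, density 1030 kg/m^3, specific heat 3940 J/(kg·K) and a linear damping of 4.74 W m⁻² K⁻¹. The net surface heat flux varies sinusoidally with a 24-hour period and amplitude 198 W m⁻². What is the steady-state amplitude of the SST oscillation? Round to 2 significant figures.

0.0039 K

Areal heat capacity C = ρ c_p D = 1030 × 3940 × 170 = 6.90×10^8 J/(m²·K).
Angular frequency ω = 2π / T = 2π / 86400 s = 7.27×10^-5 s⁻¹.
√((Cω)² + λ²) = √((50200)² + 4.74²) = 50200 W/(m²·K).
Amplitude A = F₀ / √((Cω)²+λ²) = 198 / 50200 = 0.00395 K.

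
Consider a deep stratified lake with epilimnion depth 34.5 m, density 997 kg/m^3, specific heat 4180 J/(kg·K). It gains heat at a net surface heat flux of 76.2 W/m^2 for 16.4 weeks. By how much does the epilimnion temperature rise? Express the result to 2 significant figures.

Areal heat capacity C = ρ c_p D = 997 × 4180 × 34.5 = 1.44×10^8 J/(m^2 K).
Net heat input Q = F Δt = 76.2 × (16.4 weeks × 6.048×10^5 s/week) = 7.56×10^8 J/m².
ΔT = Q / C = 7.56×10^8 / 1.44×10^8 = 5.26 K.

5.3 K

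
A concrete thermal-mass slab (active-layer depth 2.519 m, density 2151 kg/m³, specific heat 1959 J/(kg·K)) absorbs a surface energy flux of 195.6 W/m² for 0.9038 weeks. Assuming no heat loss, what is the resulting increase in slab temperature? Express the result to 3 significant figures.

Areal heat capacity C = ρ c_p D = 2151 × 1959 × 2.519 = 1.06×10^7 J m⁻² K⁻¹.
Net heat input Q = F Δt = 195.6 × (0.9038 weeks × 6.048×10^5 s/week) = 1.07×10^8 J/m².
ΔT = Q / C = 1.07×10^8 / 1.06×10^7 = 10.1 K.

10.1 K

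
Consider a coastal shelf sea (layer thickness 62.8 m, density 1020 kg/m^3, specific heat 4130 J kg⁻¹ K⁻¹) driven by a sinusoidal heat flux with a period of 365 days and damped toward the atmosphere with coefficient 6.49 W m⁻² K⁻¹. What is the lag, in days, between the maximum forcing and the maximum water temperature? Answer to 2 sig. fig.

84 days

Areal heat capacity C = ρ c_p D = 1020 × 4130 × 62.8 = 2.65×10^8 J/(m^2 K).
ω = 2π / 3.15×10^7 s = 1.99×10^-7 s⁻¹.
Phase lag φ = arctan(Cω/λ) = arctan(52.7/6.49) = 1.45 rad.
Time lag = φ / ω = 1.45 / 1.99×10^-7 = 7.27×10^6 s = 84.1 days.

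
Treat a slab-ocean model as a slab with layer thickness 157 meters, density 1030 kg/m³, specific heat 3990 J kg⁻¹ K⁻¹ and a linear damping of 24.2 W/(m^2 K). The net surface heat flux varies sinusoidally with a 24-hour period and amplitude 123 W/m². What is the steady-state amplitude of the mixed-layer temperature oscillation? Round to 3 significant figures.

0.00262 K

Areal heat capacity C = ρ c_p D = 1030 × 3990 × 157 = 6.45×10^8 J m⁻² K⁻¹.
Angular frequency ω = 2π / T = 2π / 86400 s = 7.27×10^-5 s⁻¹.
√((Cω)² + λ²) = √((46900)² + 24.2²) = 46900 W/(m²·K).
Amplitude A = F₀ / √((Cω)²+λ²) = 123 / 46900 = 0.00262 K.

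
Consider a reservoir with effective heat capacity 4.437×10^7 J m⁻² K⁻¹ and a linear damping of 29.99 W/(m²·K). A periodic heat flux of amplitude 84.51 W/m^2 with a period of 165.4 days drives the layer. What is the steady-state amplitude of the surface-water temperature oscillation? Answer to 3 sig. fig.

2.36 K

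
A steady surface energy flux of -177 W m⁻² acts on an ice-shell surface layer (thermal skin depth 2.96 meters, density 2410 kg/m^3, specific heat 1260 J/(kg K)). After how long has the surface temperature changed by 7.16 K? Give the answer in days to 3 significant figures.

Areal heat capacity C = ρ c_p D = 2410 × 1260 × 2.96 = 8.99×10^6 J/(m^2 K).
Time required: Δt = C ΔT / F = 8.99×10^6 × -7.16 / -177 = 3.64×10^5 s.
In days: 3.64×10^5 s / (86400 s/day) = 4.21 days.

4.21 days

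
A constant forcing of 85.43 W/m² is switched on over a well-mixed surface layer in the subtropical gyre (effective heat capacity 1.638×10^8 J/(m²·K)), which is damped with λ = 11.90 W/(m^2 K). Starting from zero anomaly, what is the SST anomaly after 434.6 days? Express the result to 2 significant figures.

6.7 K

Areal heat capacity C = 1.638×10^8 J/(m²·K) (given).
τ = C / λ = 1.64×10^8 / 11.90 = 1.38×10^7 s.
Equilibrium anomaly ΔT_eq = F / λ = 85.43 / 11.90 = 7.18 K.
t = 434.6 days = 3.75×10^7 s, so t/τ = 2.73.
ΔT(t) = ΔT_eq (1 − e^(−t/τ)) = 7.18 × (1 − e^−2.73) = 6.71 K.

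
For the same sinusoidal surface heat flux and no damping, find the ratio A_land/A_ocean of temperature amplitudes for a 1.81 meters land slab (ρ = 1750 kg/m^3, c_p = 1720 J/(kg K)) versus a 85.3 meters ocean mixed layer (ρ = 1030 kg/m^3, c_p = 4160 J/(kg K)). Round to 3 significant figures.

C_ocean = 1030 × 4160 × 85.3 = 3.65×10^8 J/(m²·K).
C_land = 1750 × 1720 × 1.81 = 5.45×10^6 J/(m²·K).
Undamped amplitude ∝ 1/C, so A_land/A_ocean = C_ocean/C_land = 67.1.

67.1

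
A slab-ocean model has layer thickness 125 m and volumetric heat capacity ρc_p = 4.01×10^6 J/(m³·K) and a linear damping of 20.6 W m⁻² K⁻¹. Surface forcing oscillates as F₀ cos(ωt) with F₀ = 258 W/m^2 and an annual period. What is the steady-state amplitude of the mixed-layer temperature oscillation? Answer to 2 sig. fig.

Areal heat capacity C = ρc_p × D = 4.01×10^6 × 125 = 5.01×10^8 J/(m²·K).
Angular frequency ω = 2π / T = 2π / 3.15×10^7 s = 1.99×10^-7 s⁻¹.
√((Cω)² + λ²) = √((99.9)² + 20.6²) = 102 W/(m²·K).
Amplitude A = F₀ / √((Cω)²+λ²) = 258 / 102 = 2.53 K.

2.5 K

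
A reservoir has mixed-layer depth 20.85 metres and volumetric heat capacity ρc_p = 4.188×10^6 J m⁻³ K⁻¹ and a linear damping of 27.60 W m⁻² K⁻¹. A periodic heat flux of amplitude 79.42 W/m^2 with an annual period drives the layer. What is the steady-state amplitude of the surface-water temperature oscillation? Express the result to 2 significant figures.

2.4 K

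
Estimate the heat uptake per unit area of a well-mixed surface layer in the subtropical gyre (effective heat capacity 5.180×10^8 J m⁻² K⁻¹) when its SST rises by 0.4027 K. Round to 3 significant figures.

Areal heat capacity C = 5.180×10^8 J m⁻² K⁻¹ (given).
ΔQ = C ΔT = 5.18×10^8 × 0.4027 = 2.09×10^8 J/m².

2.09×10^8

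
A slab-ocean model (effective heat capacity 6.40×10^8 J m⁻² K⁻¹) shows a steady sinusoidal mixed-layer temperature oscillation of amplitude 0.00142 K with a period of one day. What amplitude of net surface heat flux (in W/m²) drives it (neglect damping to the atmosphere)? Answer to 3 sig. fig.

Areal heat capacity C = 6.40×10^8 J m⁻² K⁻¹ (given).
ω = 2π / 86400 s = 7.27×10^-5 s⁻¹.
Cω = 6.40×10^8 × 7.27×10^-5 = 46500 W/(m²·K).
F₀ = A × Cω = 0.00142 × 46500 = 66.1 W/m².

66.1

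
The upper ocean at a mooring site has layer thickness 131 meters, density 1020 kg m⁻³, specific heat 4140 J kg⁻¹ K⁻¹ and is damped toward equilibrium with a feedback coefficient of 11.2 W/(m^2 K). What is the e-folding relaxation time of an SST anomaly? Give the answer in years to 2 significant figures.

Areal heat capacity C = ρ c_p D = 1020 × 4140 × 131 = 5.53×10^8 J m⁻² K⁻¹.
Relaxation time τ = C / λ = 5.53×10^8 / 11.2 = 4.94×10^7 s.
In years: 4.94×10^7 s / (3.156×10^7 s/year) = 1.57 years.

1.6 years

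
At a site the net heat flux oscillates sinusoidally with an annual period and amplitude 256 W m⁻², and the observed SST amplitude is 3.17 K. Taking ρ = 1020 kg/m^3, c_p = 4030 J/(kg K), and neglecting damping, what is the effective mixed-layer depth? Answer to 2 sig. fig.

99 m

ω = 2π / 3.15×10^7 s = 1.99×10^-7 s⁻¹.
Required C = F₀ / (A ω) = 256 / (3.17 × 1.99×10^-7) = 4.05×10^8 J/(m²·K).
D = C / (ρ c_p) = 4.05×10^8 / (1020 × 4030) = 98.6 m.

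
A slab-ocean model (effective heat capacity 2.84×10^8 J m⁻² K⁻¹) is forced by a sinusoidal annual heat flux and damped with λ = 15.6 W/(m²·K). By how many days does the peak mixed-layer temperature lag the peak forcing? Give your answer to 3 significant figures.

Areal heat capacity C = 2.84×10^8 J m⁻² K⁻¹ (given).
ω = 2π / 3.15×10^7 s = 1.99×10^-7 s⁻¹.
Phase lag φ = arctan(Cω/λ) = arctan(56.6/15.6) = 1.30 rad.
Time lag = φ / ω = 1.30 / 1.99×10^-7 = 6.53×10^6 s = 75.6 days.

75.6 days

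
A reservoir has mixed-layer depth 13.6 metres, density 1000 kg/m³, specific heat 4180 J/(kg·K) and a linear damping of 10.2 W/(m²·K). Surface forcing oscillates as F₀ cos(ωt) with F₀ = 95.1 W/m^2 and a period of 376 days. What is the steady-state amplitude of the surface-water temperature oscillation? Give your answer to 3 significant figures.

6.34 K

Areal heat capacity C = ρ c_p D = 1000 × 4180 × 13.6 = 5.68×10^7 J/(m²·K).
Angular frequency ω = 2π / T = 2π / 3.25×10^7 s = 1.93×10^-7 s⁻¹.
√((Cω)² + λ²) = √((11.0)² + 10.2²) = 15.0 W/(m²·K).
Amplitude A = F₀ / √((Cω)²+λ²) = 95.1 / 15.0 = 6.34 K.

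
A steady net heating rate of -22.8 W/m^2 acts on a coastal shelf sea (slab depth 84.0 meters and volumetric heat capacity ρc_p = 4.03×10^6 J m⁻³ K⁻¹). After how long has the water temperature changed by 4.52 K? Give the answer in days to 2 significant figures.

Areal heat capacity C = ρc_p × D = 4.03×10^6 × 84.0 = 3.39×10^8 J/(m²·K).
Time required: Δt = C ΔT / F = 3.39×10^8 × -4.52 / -22.8 = 6.71×10^7 s.
In days: 6.71×10^7 s / (86400 s/day) = 777 days.

780 days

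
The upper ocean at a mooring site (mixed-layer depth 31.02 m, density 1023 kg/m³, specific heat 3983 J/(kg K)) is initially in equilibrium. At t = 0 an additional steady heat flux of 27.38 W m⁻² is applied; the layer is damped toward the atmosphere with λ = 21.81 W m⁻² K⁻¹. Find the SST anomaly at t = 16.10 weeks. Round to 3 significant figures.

Areal heat capacity C = ρ c_p D = 1023 × 3983 × 31.02 = 1.26×10^8 J/(m^2 K).
τ = C / λ = 1.26×10^8 / 21.81 = 5.80×10^6 s.
Equilibrium anomaly ΔT_eq = F / λ = 27.38 / 21.81 = 1.26 K.
t = 16.10 weeks = 9.74×10^6 s, so t/τ = 1.68.
ΔT(t) = ΔT_eq (1 − e^(−t/τ)) = 1.26 × (1 − e^−1.68) = 1.02 K.

1.02 K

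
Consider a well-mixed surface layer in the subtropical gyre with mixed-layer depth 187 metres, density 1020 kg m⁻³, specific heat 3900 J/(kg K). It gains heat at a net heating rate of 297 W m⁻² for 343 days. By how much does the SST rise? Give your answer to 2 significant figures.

12 K

Areal heat capacity C = ρ c_p D = 1020 × 3900 × 187 = 7.44×10^8 J/(m²·K).
Net heat input Q = F Δt = 297 × (343 days × 86400 s/day) = 8.80×10^9 J/m².
ΔT = Q / C = 8.80×10^9 / 7.44×10^8 = 11.8 K.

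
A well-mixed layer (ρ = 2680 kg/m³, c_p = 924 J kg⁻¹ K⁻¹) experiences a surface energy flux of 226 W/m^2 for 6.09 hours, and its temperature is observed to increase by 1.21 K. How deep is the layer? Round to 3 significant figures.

Heat input Q = F Δt = 226 × 21900 s = 4.95×10^6 J/m².
Required areal heat capacity C = Q / ΔT = 4.09×10^6 J/(m²·K).
Depth D = C / (ρ c_p) = 4.09×10^6 / (2680 × 924) = 1.65 m.

1.65 m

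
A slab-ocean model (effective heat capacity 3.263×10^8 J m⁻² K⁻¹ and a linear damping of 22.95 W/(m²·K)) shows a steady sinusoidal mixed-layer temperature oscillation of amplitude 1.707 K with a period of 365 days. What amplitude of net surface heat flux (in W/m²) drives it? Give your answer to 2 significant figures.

Areal heat capacity C = 3.263×10^8 J m⁻² K⁻¹ (given).
ω = 2π / 3.15×10^7 s = 1.99×10^-7 s⁻¹.
√((Cω)² + λ²) = √((65.0)² + 22.95²) = 68.9 W/(m²·K).
F₀ = A × √((Cω)²+λ²) = 1.707 × 68.9 = 118 W/m².

120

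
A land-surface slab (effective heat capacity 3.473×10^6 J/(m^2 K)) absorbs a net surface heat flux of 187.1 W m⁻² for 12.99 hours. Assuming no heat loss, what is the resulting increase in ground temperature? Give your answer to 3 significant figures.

2.52 K

Areal heat capacity C = 3.473×10^6 J/(m^2 K) (given).
Net heat input Q = F Δt = 187.1 × (12.99 hours × 3600 s/hour) = 8.75×10^6 J/m².
ΔT = Q / C = 8.75×10^6 / 3.47×10^6 = 2.52 K.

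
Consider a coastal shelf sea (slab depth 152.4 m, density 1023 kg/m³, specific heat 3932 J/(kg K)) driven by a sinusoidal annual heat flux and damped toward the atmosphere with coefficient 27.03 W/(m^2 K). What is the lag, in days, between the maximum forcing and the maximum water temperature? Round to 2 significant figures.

79 days

Areal heat capacity C = ρ c_p D = 1023 × 3932 × 152.4 = 6.13×10^8 J m⁻² K⁻¹.
ω = 2π / 3.15×10^7 s = 1.99×10^-7 s⁻¹.
Phase lag φ = arctan(Cω/λ) = arctan(122/27.03) = 1.35 rad.
Time lag = φ / ω = 1.35 / 1.99×10^-7 = 6.79×10^6 s = 78.6 days.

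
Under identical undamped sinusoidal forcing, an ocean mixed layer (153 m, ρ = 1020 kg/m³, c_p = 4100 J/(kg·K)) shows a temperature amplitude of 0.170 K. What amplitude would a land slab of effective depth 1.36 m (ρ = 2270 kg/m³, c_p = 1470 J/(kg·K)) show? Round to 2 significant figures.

24 K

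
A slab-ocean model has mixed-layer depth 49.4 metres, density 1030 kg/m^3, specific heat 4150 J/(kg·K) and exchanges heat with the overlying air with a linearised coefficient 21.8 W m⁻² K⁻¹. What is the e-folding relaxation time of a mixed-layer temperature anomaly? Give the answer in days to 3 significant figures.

Areal heat capacity C = ρ c_p D = 1030 × 4150 × 49.4 = 2.11×10^8 J/(m²·K).
Relaxation time τ = C / λ = 2.11×10^8 / 21.8 = 9.69×10^6 s.
In days: 9.69×10^6 s / (86400 s/day) = 112 days.

112 days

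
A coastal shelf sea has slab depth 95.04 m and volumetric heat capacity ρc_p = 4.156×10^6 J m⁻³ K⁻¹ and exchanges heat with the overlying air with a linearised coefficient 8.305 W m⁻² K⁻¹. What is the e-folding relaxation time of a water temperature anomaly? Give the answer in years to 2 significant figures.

Areal heat capacity C = ρc_p × D = 4.156×10^6 × 95.04 = 3.95×10^8 J/(m^2 K).
Relaxation time τ = C / λ = 3.95×10^8 / 8.305 = 4.76×10^7 s.
In years: 4.76×10^7 s / (3.156×10^7 s/year) = 1.51 years.

1.5 years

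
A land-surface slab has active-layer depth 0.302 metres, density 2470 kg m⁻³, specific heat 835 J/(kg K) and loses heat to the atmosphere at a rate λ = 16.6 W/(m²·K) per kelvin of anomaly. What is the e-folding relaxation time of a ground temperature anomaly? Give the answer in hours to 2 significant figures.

Areal heat capacity C = ρ c_p D = 2470 × 835 × 0.302 = 6.23×10^5 J/(m²·K).
Relaxation time τ = C / λ = 6.23×10^5 / 16.6 = 37500 s.
In hours: 37500 s / (3600 s/hour) = 10.4 hours.

10 hours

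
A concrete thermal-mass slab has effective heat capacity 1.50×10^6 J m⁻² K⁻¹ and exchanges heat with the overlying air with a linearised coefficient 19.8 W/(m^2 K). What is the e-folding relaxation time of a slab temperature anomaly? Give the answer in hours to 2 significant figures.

21 hours

Areal heat capacity C = 1.50×10^6 J m⁻² K⁻¹ (given).
Relaxation time τ = C / λ = 1.50×10^6 / 19.8 = 75800 s.
In hours: 75800 s / (3600 s/hour) = 21.0 hours.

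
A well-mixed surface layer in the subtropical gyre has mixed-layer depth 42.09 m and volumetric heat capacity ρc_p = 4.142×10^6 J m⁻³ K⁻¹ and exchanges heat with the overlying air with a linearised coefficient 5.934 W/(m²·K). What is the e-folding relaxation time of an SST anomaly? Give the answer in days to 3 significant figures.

Areal heat capacity C = ρc_p × D = 4.142×10^6 × 42.09 = 1.74×10^8 J/(m²·K).
Relaxation time τ = C / λ = 1.74×10^8 / 5.934 = 2.94×10^7 s.
In days: 2.94×10^7 s / (86400 s/day) = 340 days.

340 days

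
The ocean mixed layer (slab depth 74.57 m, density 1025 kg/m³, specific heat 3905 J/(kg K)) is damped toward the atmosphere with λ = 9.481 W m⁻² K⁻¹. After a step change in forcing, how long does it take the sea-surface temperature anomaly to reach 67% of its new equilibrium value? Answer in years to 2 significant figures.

Areal heat capacity C = ρ c_p D = 1025 × 3905 × 74.57 = 2.98×10^8 J m⁻² K⁻¹.
τ = C / λ = 2.98×10^8 / 9.481 = 3.15×10^7 s.
Fraction reached: 1 − e^(−t/τ) = 0.67 ⇒ t = −τ ln(1 − 0.67) = τ × 1.11.
t = 3.49×10^7 s = 1.11 years.

1.1 years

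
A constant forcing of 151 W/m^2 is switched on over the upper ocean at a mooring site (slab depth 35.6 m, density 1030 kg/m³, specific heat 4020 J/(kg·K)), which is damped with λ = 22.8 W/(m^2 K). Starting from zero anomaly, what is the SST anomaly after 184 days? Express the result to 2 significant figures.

Areal heat capacity C = ρ c_p D = 1030 × 4020 × 35.6 = 1.47×10^8 J/(m²·K).
τ = C / λ = 1.47×10^8 / 22.8 = 6.47×10^6 s.
Equilibrium anomaly ΔT_eq = F / λ = 151 / 22.8 = 6.62 K.
t = 184 days = 1.59×10^7 s, so t/τ = 2.46.
ΔT(t) = ΔT_eq (1 − e^(−t/τ)) = 6.62 × (1 − e^−2.46) = 6.06 K.

6.1 K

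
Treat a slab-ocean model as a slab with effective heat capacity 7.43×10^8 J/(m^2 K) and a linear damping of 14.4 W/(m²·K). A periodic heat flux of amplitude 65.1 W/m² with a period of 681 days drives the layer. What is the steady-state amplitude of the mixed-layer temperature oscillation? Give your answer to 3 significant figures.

0.807 K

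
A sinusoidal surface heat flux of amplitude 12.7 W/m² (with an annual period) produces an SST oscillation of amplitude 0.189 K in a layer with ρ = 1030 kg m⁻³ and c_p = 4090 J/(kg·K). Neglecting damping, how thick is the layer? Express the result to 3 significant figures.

ω = 2π / 3.15×10^7 s = 1.99×10^-7 s⁻¹.
Required C = F₀ / (A ω) = 12.7 / (0.189 × 1.99×10^-7) = 3.37×10^8 J/(m²·K).
D = C / (ρ c_p) = 3.37×10^8 / (1030 × 4090) = 80.1 m.

80.1 m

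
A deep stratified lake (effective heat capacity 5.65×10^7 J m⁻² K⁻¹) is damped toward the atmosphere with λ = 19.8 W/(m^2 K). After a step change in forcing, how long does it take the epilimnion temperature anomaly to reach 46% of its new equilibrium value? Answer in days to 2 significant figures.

20 days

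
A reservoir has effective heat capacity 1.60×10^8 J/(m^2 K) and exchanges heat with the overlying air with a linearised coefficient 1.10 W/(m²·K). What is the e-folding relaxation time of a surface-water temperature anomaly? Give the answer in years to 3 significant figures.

4.61 years

Areal heat capacity C = 1.60×10^8 J/(m^2 K) (given).
Relaxation time τ = C / λ = 1.60×10^8 / 1.10 = 1.45×10^8 s.
In years: 1.45×10^8 s / (3.156×10^7 s/year) = 4.61 years.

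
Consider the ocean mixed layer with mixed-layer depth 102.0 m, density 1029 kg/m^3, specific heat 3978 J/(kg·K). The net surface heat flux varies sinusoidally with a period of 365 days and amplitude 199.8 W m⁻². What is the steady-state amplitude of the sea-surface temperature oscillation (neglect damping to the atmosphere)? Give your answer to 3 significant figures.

Areal heat capacity C = ρ c_p D = 1029 × 3978 × 102.0 = 4.18×10^8 J/(m^2 K).
Angular frequency ω = 2π / T = 2π / 3.15×10^7 s = 1.99×10^-7 s⁻¹.
Cω = 4.18×10^8 × 1.99×10^-7 = 83.2 W/(m²·K).
Amplitude A = F₀ / (Cω) = 199.8 / 83.2 = 2.40 K.

2.40 K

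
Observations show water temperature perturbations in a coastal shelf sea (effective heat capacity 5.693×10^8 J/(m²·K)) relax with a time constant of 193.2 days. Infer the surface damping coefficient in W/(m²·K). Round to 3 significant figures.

34.1

Areal heat capacity C = 5.693×10^8 J/(m²·K) (given).
τ = 193.2 days = 1.67×10^7 s.
λ = C / τ = 5.69×10^8 / 1.67×10^7 = 34.1 W/(m²·K).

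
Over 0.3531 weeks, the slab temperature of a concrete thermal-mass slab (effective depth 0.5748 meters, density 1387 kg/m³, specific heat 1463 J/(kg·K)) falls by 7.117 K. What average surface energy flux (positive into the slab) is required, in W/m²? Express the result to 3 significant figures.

-38.9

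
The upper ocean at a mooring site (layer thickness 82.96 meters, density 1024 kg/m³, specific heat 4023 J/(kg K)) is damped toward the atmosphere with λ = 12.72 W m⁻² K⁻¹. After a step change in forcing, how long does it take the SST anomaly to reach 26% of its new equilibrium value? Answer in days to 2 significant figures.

Areal heat capacity C = ρ c_p D = 1024 × 4023 × 82.96 = 3.42×10^8 J/(m²·K).
τ = C / λ = 3.42×10^8 / 12.72 = 2.69×10^7 s.
Fraction reached: 1 − e^(−t/τ) = 0.26 ⇒ t = −τ ln(1 − 0.26) = τ × 0.301.
t = 8.09×10^6 s = 93.6 days.

94 days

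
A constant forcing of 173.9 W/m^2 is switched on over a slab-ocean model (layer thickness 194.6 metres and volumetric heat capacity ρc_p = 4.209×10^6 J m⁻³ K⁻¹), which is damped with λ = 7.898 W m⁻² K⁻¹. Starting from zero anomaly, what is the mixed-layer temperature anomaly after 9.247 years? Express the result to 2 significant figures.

Areal heat capacity C = ρc_p × D = 4.209×10^6 × 194.6 = 8.19×10^8 J/(m²·K).
τ = C / λ = 8.19×10^8 / 7.898 = 1.04×10^8 s.
Equilibrium anomaly ΔT_eq = F / λ = 173.9 / 7.898 = 22.0 K.
t = 9.247 years = 2.92×10^8 s, so t/τ = 2.81.
ΔT(t) = ΔT_eq (1 − e^(−t/τ)) = 22.0 × (1 − e^−2.81) = 20.7 K.

21 K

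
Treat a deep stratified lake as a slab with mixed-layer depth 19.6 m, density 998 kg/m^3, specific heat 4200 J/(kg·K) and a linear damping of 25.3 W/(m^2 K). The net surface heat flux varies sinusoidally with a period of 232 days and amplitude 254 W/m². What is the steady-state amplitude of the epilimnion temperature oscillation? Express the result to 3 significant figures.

Areal heat capacity C = ρ c_p D = 998 × 4200 × 19.6 = 8.22×10^7 J/(m^2 K).
Angular frequency ω = 2π / T = 2π / 2.00×10^7 s = 3.13×10^-7 s⁻¹.
√((Cω)² + λ²) = √((25.8)² + 25.3²) = 36.1 W/(m²·K).
Amplitude A = F₀ / √((Cω)²+λ²) = 254 / 36.1 = 7.04 K.

7.04 K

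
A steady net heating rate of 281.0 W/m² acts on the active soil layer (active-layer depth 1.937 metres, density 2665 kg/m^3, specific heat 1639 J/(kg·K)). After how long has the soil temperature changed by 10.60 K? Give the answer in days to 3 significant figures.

Areal heat capacity C = ρ c_p D = 2665 × 1639 × 1.937 = 8.46×10^6 J/(m²·K).
Time required: Δt = C ΔT / F = 8.46×10^6 × 10.60 / 281.0 = 3.19×10^5 s.
In days: 3.19×10^5 s / (86400 s/day) = 3.69 days.

3.69 days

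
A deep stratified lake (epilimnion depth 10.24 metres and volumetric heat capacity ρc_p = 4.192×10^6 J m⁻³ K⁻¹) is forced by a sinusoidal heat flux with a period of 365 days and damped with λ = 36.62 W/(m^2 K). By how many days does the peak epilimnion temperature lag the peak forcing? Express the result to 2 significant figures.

Areal heat capacity C = ρc_p × D = 4.192×10^6 × 10.24 = 4.29×10^7 J/(m^2 K).
ω = 2π / 3.15×10^7 s = 1.99×10^-7 s⁻¹.
Phase lag φ = arctan(Cω/λ) = arctan(8.55/36.62) = 0.229 rad.
Time lag = φ / ω = 0.229 / 1.99×10^-7 = 1.15×10^6 s = 13.3 days.

13 days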